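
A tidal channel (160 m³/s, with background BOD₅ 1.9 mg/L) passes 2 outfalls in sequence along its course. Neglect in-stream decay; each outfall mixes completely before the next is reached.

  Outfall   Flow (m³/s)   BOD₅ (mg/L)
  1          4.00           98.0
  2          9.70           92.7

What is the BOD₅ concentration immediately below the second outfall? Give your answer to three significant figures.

Below outfall 1: Q → 164.0 m³/s, C = (160.0·1.900 + 4.000·98.00)/164.0 = 4.244 mg/L.
Below outfall 2: Q → 173.7 m³/s, C = (164.0·4.244 + 9.700·92.70)/173.7 = 9.184 mg/L.

9.18 mg/L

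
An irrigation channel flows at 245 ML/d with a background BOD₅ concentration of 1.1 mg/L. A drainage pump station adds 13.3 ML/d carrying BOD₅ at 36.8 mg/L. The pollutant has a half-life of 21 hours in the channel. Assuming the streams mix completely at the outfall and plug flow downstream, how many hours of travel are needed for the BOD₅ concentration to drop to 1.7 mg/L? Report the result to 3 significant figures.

Mixed concentration C = ΣQC/ΣQ = (245.0·1.100 + 13.30·36.80) / 258.3 = 758.9/258.3 = 2.938 mg/L.
Half-life 21 h → k = ln 2 / 21 = 0.03301 h⁻¹ = 0.7922 d⁻¹.
2.938·exp(−k·t) = 1.7 → t = ln(2.938/1.7)/k = 59680 s = 16.58 h.

16.6 h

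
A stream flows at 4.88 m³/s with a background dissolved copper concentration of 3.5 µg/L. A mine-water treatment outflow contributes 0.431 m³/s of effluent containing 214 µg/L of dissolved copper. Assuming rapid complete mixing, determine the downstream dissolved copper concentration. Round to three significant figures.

20.6 µg/L

Mixed concentration C = ΣQC/ΣQ = (4.880·3.500 + 0.4310·214.0) / 5.311 = 109.3/5.311 = 20.58 µg/L.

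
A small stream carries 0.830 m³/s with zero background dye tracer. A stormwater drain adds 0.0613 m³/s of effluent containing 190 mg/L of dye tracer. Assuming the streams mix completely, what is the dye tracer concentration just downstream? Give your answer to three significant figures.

Conservation of mass: C = (0.8300·0 + 0.06130·190.0) / 0.8913 = 11.65/0.8913 = 13.07 mg/L.

13.1 mg/L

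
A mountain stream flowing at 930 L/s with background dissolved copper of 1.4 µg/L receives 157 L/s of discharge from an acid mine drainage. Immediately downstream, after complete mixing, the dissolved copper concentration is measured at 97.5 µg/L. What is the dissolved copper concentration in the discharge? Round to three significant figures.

Mass balance: 930.0·1.400 + 157.0·Cₑ = 1087·97.50
→ Cₑ = (1087·97.50 − 930.0·1.400) / 157.0 = 666.8 µg/L.

667 µg/L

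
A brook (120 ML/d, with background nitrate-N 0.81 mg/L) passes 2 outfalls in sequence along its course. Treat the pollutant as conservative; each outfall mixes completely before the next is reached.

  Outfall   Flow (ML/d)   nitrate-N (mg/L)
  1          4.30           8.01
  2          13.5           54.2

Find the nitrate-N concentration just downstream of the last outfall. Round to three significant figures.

6.27 mg/L

Outfall 1: combined Q = 124.3 ML/d; C = (120.0·0.8100 + 4.300·8.010)/124.3 = 1.059 mg/L.
Outfall 2: combined Q = 137.8 ML/d; C = (124.3·1.059 + 13.50·54.20)/137.8 = 6.265 mg/L.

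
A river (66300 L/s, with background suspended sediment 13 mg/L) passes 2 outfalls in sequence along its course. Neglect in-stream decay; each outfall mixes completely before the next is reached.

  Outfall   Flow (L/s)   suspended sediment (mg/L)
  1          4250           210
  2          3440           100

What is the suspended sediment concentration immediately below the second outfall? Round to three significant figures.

28.4 mg/L

After outfall 1: Q = 66300 + 4250 = 70550 L/s; C = (66300·13.00 + 4250·210.0)/70550 = 24.87 mg/L.
After outfall 2: Q = 70550 + 3440 = 73990 L/s; C = (70550·24.87 + 3440·100.0)/73990 = 28.36 mg/L.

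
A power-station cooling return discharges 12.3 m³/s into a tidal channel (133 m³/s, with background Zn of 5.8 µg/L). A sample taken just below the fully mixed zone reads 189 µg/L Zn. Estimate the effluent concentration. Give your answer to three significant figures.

Mass balance: 133.0·5.800 + 12.30·Cₑ = 145.3·189.0
→ Cₑ = (145.3·189.0 − 133.0·5.800) / 12.30 = 2170 µg/L.

2170 µg/L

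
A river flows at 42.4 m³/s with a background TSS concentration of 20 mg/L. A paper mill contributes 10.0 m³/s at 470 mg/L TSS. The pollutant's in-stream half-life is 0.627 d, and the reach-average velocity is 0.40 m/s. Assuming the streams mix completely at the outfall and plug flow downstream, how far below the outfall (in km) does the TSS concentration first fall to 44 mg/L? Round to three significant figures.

27.5 km

Mixed concentration C = ΣQC/ΣQ = (42.40·20.00 + 10.00·470.0) / 52.40 = 5548/52.40 = 105.9 mg/L.
Half-life 0.627 d → k = ln 2 / 0.627 = 1.105 d⁻¹.
Set 105.9·exp(−k·t) = 44 → t = ln(105.9/44)/k = 68630 s = 19.06 h.
Distance = v·t = 0.40·68630 = 27450 m = 27.45 km.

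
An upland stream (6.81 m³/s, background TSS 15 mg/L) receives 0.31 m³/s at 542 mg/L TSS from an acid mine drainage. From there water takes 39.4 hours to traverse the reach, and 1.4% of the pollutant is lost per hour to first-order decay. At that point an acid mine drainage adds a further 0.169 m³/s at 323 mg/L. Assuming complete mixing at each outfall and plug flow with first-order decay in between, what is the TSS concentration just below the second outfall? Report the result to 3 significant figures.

Flow-weighted average: C = (6.810·15.00 + 0.3100·542.0) / 7.120 = 270.2/7.120 = 37.95 mg/L; combined flow 7.120 m³/s.
1.4%/h lost → k = −ln(1 − 0.014) = 0.01410 h⁻¹.
After decay, C = 37.95 × e^(−kt) = 37.95 × 0.5738 = 21.77 mg/L.
At the second outfall, C = (7.120·21.77 + 0.1690·323.0) / (7.120 + 0.1690) = 28.76 mg/L.

28.8 mg/L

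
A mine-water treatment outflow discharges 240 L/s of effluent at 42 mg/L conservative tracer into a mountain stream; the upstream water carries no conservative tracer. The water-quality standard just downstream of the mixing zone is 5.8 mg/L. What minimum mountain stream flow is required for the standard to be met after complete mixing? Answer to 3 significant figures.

Set C_mix = 5.8: (Q·0 + 240.0·42.00) / (Q + 240.0) = 5.8
→ Q = 240.0·(42.00 − 5.8)/(5.8 − 0) = 1498 L/s.

1500 L/s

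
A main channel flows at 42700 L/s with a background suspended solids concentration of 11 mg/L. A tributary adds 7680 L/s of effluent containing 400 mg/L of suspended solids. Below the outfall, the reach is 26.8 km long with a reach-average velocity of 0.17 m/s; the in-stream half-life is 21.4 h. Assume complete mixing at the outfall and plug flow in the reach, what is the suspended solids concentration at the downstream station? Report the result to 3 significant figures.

17.0 mg/L

After mixing, C = (42700·11.00 + 7680·400.0) / 50380 = 3542000/50380 = 70.30 mg/L.
Travel time t = 26.8·1000 / 0.17 = 157600 s = 43.79 h.
Half-life 21.4 h → k = ln 2 / 21.4 = 0.03239 h⁻¹ = 0.7774 d⁻¹.
Applying C = C₀e^(−kt): 70.30 × 0.2421 = 17.02 mg/L.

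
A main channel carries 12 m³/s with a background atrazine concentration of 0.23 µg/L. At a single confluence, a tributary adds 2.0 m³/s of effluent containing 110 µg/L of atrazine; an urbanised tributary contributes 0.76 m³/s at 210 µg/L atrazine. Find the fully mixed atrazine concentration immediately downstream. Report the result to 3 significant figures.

Flow-weighted average: C = (12.00·0.2300 + 2.000·110.0 + 0.7600·210.0) / 14.76 = 382.4/14.76 = 25.91 µg/L.

25.9 µg/L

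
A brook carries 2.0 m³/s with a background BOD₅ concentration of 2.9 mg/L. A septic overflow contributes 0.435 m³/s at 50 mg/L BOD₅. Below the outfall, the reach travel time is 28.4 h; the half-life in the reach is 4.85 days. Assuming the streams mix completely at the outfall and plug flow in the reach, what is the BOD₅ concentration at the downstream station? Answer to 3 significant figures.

Conservation of mass: C = (2.000·2.900 + 0.4350·50.00) / 2.435 = 27.55/2.435 = 11.31 mg/L.
Half-life 4.85 d → k = ln 2 / 4.85 = 0.1429 d⁻¹.
Applying C = C₀e^(−kt): 11.31 × 0.8444 = 9.554 mg/L.

9.55 mg/L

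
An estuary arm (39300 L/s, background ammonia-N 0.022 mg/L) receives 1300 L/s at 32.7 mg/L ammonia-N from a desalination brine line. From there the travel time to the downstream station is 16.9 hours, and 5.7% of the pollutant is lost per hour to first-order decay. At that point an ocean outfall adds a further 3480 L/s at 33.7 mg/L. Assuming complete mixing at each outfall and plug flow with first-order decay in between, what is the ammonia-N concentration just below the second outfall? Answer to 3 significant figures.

Conservation of mass: C = (39300·0.02200 + 1300·32.70) / 40600 = 43370/40600 = 1.068 mg/L; combined flow 40600 L/s.
5.7%/h lost → k = −ln(1 − 0.057) = 0.05869 h⁻¹.
Decay over the reach: 1.068·exp(−kt) = 1.068·0.3709 = 0.3962 mg/L.
At the second outfall, C = (40600·0.3962 + 3480·33.70) / (40600 + 3480) = 3.025 mg/L.

3.03 mg/L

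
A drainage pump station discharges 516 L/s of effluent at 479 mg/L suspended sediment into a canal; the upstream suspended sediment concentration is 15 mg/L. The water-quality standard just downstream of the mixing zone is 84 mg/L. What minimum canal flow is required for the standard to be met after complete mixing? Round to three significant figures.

2950 L/s

Set C_mix = 84: (Q·15.00 + 516.0·479.0) / (Q + 516.0) = 84
→ Q = 516.0·(479.0 − 84)/(84 − 15.00) = 2954 L/s.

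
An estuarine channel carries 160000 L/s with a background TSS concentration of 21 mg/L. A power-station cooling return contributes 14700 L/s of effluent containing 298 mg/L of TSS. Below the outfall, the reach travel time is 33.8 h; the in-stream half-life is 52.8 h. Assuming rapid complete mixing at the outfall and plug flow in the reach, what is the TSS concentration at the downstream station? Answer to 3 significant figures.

Mixed concentration C = ΣQC/ΣQ = (160000·21.00 + 14700·298.0) / 174700 = 7741000/174700 = 44.31 mg/L.
Half-life 52.8 h → k = ln 2 / 52.8 = 0.01313 h⁻¹ = 0.3151 d⁻¹.
Decay over the reach: 44.31·exp(−kt) = 44.31·0.6416 = 28.43 mg/L.

28.4 mg/L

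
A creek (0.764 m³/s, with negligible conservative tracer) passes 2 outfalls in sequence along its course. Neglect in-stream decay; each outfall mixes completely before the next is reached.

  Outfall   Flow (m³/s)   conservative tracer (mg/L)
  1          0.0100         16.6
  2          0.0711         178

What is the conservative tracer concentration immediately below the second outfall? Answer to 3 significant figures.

15.2 mg/L

After outfall 1: Q = 0.7640 + 0.01000 = 0.7740 m³/s; C = (0.7640·0 + 0.01000·16.60)/0.7740 = 0.2145 mg/L.
After outfall 2: Q = 0.7740 + 0.07110 = 0.8451 m³/s; C = (0.7740·0.2145 + 0.07110·178.0)/0.8451 = 15.17 mg/L.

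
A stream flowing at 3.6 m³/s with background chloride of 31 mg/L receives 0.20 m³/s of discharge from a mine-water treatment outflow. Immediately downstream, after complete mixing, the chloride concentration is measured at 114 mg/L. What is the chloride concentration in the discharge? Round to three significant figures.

1610 mg/L

Mass balance: 3.600·31.00 + 0.2000·Cₑ = 3.800·114.0
→ Cₑ = (3.800·114.0 − 3.600·31.00) / 0.2000 = 1608 mg/L.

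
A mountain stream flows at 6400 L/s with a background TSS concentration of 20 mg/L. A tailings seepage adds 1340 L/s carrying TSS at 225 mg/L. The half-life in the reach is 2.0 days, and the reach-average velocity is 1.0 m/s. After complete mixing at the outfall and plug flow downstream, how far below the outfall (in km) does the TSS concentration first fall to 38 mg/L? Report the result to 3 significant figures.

Mixed concentration C = ΣQC/ΣQ = (6400·20.00 + 1340·225.0) / 7740 = 429500/7740 = 55.49 mg/L.
Half-life 2.0 d → k = ln 2 / 2.0 = 0.3466 d⁻¹.
Set 55.49·exp(−k·t) = 38 → t = ln(55.49/38)/k = 94390 s = 26.22 h.
Distance = v·t = 1.0·94390 = 94390 m = 94.39 km.

94.4 km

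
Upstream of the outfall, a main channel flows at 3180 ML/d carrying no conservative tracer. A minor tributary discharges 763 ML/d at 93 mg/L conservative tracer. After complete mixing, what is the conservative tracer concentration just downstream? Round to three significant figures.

Flow-weighted average: C = (3180·0 + 763.0·93.00) / 3943 = 70960/3943 = 18.00 mg/L.

18.0 mg/L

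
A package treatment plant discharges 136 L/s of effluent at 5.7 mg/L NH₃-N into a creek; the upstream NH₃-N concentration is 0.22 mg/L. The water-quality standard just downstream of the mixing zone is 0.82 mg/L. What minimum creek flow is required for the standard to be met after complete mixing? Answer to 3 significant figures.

Set C_mix = 0.82: (Q·0.2200 + 136.0·5.700) / (Q + 136.0) = 0.82
→ Q = 136.0·(5.700 − 0.82)/(0.82 − 0.2200) = 1106 L/s.

1110 L/s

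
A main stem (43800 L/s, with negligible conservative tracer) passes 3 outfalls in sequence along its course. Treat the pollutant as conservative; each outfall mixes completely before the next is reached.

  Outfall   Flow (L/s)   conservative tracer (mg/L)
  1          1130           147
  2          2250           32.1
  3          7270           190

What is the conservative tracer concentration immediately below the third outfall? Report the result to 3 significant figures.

29.7 mg/L

After outfall 1: Q = 43800 + 1130 = 44930 L/s; C = (43800·0 + 1130·147.0)/44930 = 3.697 mg/L.
After outfall 2: Q = 44930 + 2250 = 47180 L/s; C = (44930·3.697 + 2250·32.10)/47180 = 5.052 mg/L.
After outfall 3: Q = 47180 + 7270 = 54450 L/s; C = (47180·5.052 + 7270·190.0)/54450 = 29.75 mg/L.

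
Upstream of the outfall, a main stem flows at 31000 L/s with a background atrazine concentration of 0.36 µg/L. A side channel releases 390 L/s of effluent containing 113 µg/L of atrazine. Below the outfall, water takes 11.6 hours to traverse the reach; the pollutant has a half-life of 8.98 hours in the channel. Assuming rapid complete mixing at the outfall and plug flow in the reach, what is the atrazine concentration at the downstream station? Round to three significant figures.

Mass balance: C = (31000·0.3600 + 390.0·113.0) / 31390 = 55230/31390 = 1.759 µg/L.
Half-life 8.98 h → k = ln 2 / 8.98 = 0.07719 h⁻¹ = 1.853 d⁻¹.
After decay, C = 1.759 × e^(−kt) = 1.759 × 0.4085 = 0.7187 µg/L.

0.719 µg/L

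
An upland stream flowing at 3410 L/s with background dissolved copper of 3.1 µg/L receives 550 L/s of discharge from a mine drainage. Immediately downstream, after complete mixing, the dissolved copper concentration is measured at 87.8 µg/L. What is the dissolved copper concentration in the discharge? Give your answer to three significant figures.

613 µg/L

Mass balance: 3410·3.100 + 550.0·Cₑ = 3960·87.80
→ Cₑ = (3960·87.80 − 3410·3.100) / 550.0 = 612.9 µg/L.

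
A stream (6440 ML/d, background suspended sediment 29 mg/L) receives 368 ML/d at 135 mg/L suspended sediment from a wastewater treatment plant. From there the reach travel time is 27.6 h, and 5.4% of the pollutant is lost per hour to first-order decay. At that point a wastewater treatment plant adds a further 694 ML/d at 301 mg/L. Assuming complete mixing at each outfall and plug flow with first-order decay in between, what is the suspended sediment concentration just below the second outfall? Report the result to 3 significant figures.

34.7 mg/L

Conservation of mass: C = (6440·29.00 + 368.0·135.0) / 6808 = 236400/6808 = 34.73 mg/L; combined flow 6808 ML/d.
5.4%/h lost → k = −ln(1 − 0.054) = 0.05551 h⁻¹.
After decay, C = 34.73 × e^(−kt) = 34.73 × 0.2161 = 7.504 mg/L.
Second outfall: C = (6808·7.504 + 694.0·301.0)/7502 = 34.65 mg/L.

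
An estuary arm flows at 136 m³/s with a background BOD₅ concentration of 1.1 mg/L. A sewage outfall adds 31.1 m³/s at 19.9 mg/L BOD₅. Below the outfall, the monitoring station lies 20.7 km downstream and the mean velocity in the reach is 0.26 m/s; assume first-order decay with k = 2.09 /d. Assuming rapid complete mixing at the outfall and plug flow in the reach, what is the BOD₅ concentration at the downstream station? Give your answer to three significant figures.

0.670 mg/L

Conservation of mass: C = (136.0·1.100 + 31.10·19.90) / 167.1 = 768.5/167.1 = 4.599 mg/L.
Travel time t = 20.7·1000 / 0.26 = 79620 s = 22.12 h.
First-order decay: C = 4.599·exp(−k·t) = 4.599·0.1457 = 0.6703 mg/L.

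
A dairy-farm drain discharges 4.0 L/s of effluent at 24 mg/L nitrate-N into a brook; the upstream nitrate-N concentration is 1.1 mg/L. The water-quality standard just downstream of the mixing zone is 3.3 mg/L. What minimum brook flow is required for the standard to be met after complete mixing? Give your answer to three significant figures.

37.6 L/s

Set C_mix = 3.3: (Q·1.100 + 4.000·24.00) / (Q + 4.000) = 3.3
→ Q = 4.000·(24.00 − 3.3)/(3.3 − 1.100) = 37.64 L/s.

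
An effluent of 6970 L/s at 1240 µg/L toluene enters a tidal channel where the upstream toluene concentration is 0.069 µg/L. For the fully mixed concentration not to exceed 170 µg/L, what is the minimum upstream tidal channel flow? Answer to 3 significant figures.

43900 L/s

Set C_mix = 170: (Q·0.06900 + 6970·1240) / (Q + 6970) = 170
→ Q = 6970·(1240 − 170)/(170 − 0.06900) = 43890 L/s.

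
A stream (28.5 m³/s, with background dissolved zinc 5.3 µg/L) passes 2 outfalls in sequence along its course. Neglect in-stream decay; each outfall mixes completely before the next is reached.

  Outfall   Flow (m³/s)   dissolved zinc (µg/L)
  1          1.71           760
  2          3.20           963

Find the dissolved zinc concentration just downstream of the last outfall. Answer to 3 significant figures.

Below outfall 1: Q → 30.21 m³/s, C = (28.50·5.300 + 1.710·760.0)/30.21 = 48.02 µg/L.
Below outfall 2: Q → 33.41 m³/s, C = (30.21·48.02 + 3.200·963.0)/33.41 = 135.7 µg/L.

136 µg/L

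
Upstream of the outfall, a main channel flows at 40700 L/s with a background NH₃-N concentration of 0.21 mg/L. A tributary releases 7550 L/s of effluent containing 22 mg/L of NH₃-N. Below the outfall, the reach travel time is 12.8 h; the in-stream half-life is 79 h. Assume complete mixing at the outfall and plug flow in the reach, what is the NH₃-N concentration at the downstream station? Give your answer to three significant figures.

3.24 mg/L

Conservation of mass: C = (40700·0.2100 + 7550·22.00) / 48250 = 174600/48250 = 3.620 mg/L.
Half-life 79 h → k = ln 2 / 79 = 0.008774 h⁻¹ = 0.2106 d⁻¹.
First-order decay: C = 3.620·exp(−k·t) = 3.620·0.8938 = 3.235 mg/L.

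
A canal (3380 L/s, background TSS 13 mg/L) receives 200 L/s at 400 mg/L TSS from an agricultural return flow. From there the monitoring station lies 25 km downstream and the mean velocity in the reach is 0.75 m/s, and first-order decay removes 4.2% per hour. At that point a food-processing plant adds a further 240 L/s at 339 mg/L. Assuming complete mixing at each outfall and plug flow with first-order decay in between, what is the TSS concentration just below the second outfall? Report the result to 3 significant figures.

After mixing, C = (3380·13.00 + 200.0·400.0) / 3580 = 123900/3580 = 34.62 mg/L; combined flow 3580 L/s.
Travel time t = 25·1000 / 0.75 = 33330 s = 9.259 h.
4.2%/h lost → k = −ln(1 − 0.042) = 0.04291 h⁻¹.
After decay, C = 34.62 × e^(−kt) = 34.62 × 0.6721 = 23.27 mg/L.
At the second outfall, C = (3580·23.27 + 240.0·339.0) / (3580 + 240.0) = 43.11 mg/L.

43.1 mg/L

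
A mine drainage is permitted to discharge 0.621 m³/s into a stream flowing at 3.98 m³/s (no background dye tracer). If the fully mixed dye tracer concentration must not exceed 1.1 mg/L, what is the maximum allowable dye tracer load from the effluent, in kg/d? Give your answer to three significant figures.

437 kg/d

Mass balance at the limit: 3.980·0 + 0.6210·Cₑ = 4.601·1.1 → Cₑ = 8.150 mg/L.
Load = 0.6210 m³/s × 8.150 g/m³ × 86 400 s/d = 437.3 kg/d.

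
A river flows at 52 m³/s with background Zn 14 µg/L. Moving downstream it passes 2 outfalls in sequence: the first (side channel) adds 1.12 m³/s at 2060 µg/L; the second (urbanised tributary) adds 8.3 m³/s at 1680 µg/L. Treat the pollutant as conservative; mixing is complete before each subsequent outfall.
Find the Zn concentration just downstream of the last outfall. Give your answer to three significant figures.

276 µg/L

Outfall 1: combined Q = 53.12 m³/s; C = (52.00·14.00 + 1.120·2060)/53.12 = 57.14 µg/L.
Outfall 2: combined Q = 61.42 m³/s; C = (53.12·57.14 + 8.300·1680)/61.42 = 276.4 µg/L.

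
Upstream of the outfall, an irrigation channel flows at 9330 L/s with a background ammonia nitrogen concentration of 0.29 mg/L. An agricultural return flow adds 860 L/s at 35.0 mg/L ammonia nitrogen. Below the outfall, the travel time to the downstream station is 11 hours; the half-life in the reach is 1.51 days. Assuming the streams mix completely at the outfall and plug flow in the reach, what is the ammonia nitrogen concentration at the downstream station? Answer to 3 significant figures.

2.61 mg/L

Mass balance: C = (9330·0.2900 + 860.0·35.00) / 10190 = 32810/10190 = 3.219 mg/L.
Half-life 1.51 d → k = ln 2 / 1.51 = 0.4590 d⁻¹.
First-order decay: C = 3.219·exp(−k·t) = 3.219·0.8103 = 2.609 mg/L.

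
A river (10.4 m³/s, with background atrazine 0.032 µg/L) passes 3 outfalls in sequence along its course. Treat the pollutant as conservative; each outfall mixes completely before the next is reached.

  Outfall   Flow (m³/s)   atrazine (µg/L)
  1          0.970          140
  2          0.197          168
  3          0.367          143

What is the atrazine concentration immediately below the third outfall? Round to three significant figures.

Below outfall 1: Q → 11.37 m³/s, C = (10.40·0.03200 + 0.9700·140.0)/11.37 = 11.97 µg/L.
Below outfall 2: Q → 11.57 m³/s, C = (11.37·11.97 + 0.1970·168.0)/11.57 = 14.63 µg/L.
Below outfall 3: Q → 11.93 m³/s, C = (11.57·14.63 + 0.3670·143.0)/11.93 = 18.58 µg/L.

18.6 µg/L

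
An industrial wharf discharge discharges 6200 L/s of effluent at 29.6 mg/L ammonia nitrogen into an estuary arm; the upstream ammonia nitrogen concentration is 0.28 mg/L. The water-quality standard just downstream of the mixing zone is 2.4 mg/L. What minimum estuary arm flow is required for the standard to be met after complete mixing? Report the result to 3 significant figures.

Set C_mix = 2.4: (Q·0.2800 + 6200·29.60) / (Q + 6200) = 2.4
→ Q = 6200·(29.60 − 2.4)/(2.4 − 0.2800) = 79550 L/s.

79500 L/s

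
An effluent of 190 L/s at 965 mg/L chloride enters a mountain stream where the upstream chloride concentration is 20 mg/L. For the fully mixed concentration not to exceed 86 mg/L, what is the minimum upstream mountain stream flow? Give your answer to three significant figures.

Set C_mix = 86: (Q·20.00 + 190.0·965.0) / (Q + 190.0) = 86
→ Q = 190.0·(965.0 − 86)/(86 − 20.00) = 2530 L/s.

2530 L/s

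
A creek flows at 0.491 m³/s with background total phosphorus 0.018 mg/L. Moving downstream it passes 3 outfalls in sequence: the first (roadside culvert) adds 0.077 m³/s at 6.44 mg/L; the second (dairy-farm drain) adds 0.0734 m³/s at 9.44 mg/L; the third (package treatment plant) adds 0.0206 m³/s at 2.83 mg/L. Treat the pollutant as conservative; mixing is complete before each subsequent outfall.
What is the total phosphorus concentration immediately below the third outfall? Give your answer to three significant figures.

1.90 mg/L

Below outfall 1: Q → 0.5680 m³/s, C = (0.4910·0.01800 + 0.07700·6.440)/0.5680 = 0.8886 mg/L.
Below outfall 2: Q → 0.6414 m³/s, C = (0.5680·0.8886 + 0.07340·9.440)/0.6414 = 1.867 mg/L.
Below outfall 3: Q → 0.6620 m³/s, C = (0.6414·1.867 + 0.02060·2.830)/0.6620 = 1.897 mg/L.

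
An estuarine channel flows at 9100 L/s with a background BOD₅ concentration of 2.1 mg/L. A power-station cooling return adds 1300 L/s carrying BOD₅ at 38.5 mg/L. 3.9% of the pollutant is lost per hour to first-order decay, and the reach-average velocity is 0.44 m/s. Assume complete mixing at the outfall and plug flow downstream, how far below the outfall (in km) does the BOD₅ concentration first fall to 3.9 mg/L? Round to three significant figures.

After mixing, C = (9100·2.100 + 1300·38.50) / 10400 = 69160/10400 = 6.650 mg/L.
3.9%/h lost → k = −ln(1 − 0.039) = 0.03978 h⁻¹.
Set 6.650·exp(−k·t) = 3.9 → t = ln(6.650/3.9)/k = 48290 s = 13.41 h.
Distance = v·t = 0.44·48290 = 21250 m = 21.25 km.

21.2 km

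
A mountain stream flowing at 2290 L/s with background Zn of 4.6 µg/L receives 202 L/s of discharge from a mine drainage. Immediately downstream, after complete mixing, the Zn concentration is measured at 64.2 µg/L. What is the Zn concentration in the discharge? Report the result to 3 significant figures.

Mass balance: 2290·4.600 + 202.0·Cₑ = 2492·64.20
→ Cₑ = (2492·64.20 − 2290·4.600) / 202.0 = 739.9 µg/L.

740 µg/L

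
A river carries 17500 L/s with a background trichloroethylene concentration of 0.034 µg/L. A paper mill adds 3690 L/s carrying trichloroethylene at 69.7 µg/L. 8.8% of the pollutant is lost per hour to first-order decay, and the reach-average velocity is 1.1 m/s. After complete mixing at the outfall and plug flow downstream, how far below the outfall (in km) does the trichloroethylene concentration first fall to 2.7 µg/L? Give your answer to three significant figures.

Flow-weighted average: C = (17500·0.03400 + 3690·69.70) / 21190 = 257800/21190 = 12.17 µg/L.
8.8%/h lost → k = −ln(1 − 0.088) = 0.09212 h⁻¹.
Set 12.17·exp(−k·t) = 2.7 → t = ln(12.17/2.7)/k = 58830 s = 16.34 h.
Distance = v·t = 1.1·58830 = 64710 m = 64.71 km.

64.7 km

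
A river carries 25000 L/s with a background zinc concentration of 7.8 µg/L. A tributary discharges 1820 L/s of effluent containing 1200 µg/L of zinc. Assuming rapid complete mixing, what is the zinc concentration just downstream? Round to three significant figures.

88.7 µg/L

Flow-weighted average: C = (25000·7.800 + 1820·1200) / 26820 = 2379000/26820 = 88.70 µg/L.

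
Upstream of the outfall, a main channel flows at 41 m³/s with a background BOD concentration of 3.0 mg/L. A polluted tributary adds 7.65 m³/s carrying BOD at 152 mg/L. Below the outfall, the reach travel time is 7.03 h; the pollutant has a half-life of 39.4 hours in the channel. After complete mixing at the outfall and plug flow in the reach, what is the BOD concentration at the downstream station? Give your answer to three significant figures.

23.4 mg/L

After mixing, C = (41.00·3.000 + 7.650·152.0) / 48.65 = 1286/48.65 = 26.43 mg/L.
Half-life 39.4 h → k = ln 2 / 39.4 = 0.01759 h⁻¹ = 0.4222 d⁻¹.
Decay over the reach: 26.43·exp(−kt) = 26.43·0.8837 = 23.35 mg/L.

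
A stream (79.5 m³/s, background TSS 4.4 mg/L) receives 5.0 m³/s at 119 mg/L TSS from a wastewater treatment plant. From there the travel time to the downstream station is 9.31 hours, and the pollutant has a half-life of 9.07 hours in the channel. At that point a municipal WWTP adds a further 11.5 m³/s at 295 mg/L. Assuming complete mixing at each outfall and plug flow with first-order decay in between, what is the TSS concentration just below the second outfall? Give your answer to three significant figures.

40.2 mg/L

Flow-weighted average: C = (79.50·4.400 + 5.000·119.0) / 84.50 = 944.8/84.50 = 11.18 mg/L; combined flow 84.50 m³/s.
Half-life 9.07 h → k = ln 2 / 9.07 = 0.07642 h⁻¹ = 1.834 d⁻¹.
Decay over the reach: 11.18·exp(−kt) = 11.18·0.4909 = 5.489 mg/L.
At the second outfall, C = (84.50·5.489 + 11.50·295.0) / (84.50 + 11.50) = 40.17 mg/L.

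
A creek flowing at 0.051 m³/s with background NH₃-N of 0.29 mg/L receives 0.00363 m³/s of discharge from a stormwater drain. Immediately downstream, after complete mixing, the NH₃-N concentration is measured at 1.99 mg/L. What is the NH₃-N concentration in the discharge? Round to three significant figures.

Mass balance: 0.05100·0.2900 + 0.003630·Cₑ = 0.05463·1.990
→ Cₑ = (0.05463·1.990 − 0.05100·0.2900) / 0.003630 = 25.87 mg/L.

25.9 mg/L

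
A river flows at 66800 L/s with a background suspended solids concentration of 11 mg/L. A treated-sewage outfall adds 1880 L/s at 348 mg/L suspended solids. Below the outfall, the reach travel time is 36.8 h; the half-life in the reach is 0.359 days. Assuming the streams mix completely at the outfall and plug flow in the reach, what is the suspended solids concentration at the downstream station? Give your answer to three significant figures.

After mixing, C = (66800·11.00 + 1880·348.0) / 68680 = 1389000/68680 = 20.22 mg/L.
Half-life 0.359 d → k = ln 2 / 0.359 = 1.931 d⁻¹.
First-order decay: C = 20.22·exp(−k·t) = 20.22·0.05179 = 1.047 mg/L.

1.05 mg/L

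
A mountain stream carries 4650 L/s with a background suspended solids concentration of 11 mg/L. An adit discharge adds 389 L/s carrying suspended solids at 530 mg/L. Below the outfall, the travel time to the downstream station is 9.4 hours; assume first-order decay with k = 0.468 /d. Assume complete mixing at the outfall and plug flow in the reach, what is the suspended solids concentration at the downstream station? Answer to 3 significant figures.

42.5 mg/L

Conservation of mass: C = (4650·11.00 + 389.0·530.0) / 5039 = 257300/5039 = 51.07 mg/L.
First-order decay: C = 51.07·exp(−k·t) = 51.07·0.8325 = 42.51 mg/L.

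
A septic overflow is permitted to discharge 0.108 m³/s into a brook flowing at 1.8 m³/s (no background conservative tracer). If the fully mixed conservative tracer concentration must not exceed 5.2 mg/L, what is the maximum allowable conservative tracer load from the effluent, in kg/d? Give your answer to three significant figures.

857 kg/d

Mass balance at the limit: 1.800·0 + 0.1080·Cₑ = 1.908·5.2 → Cₑ = 91.87 mg/L.
Load = 0.1080 m³/s × 91.87 g/m³ × 86 400 s/d = 857.2 kg/d.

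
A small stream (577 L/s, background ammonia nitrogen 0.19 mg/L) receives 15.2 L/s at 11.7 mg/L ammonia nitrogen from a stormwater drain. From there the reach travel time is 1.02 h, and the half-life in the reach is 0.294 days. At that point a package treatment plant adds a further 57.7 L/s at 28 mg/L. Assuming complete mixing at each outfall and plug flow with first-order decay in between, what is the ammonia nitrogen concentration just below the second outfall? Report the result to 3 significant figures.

After mixing, C = (577.0·0.1900 + 15.20·11.70) / 592.2 = 287.5/592.2 = 0.4854 mg/L; combined flow 592.2 L/s.
Half-life 0.294 d → k = ln 2 / 0.294 = 2.358 d⁻¹.
Applying C = C₀e^(−kt): 0.4854 × 0.9047 = 0.4391 mg/L.
Second outfall: C = (592.2·0.4391 + 57.70·28.00)/649.9 = 2.886 mg/L.

2.89 mg/L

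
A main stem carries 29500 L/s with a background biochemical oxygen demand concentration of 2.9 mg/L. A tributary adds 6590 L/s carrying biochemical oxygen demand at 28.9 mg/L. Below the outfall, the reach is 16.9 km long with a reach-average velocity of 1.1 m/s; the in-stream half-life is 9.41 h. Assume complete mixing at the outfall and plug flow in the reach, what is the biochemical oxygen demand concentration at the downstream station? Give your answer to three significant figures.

5.58 mg/L

Mixed concentration C = ΣQC/ΣQ = (29500·2.900 + 6590·28.90) / 36090 = 276000/36090 = 7.648 mg/L.
Travel time t = 16.9·1000 / 1.1 = 15360 s = 4.268 h.
Half-life 9.41 h → k = ln 2 / 9.41 = 0.07366 h⁻¹ = 1.768 d⁻¹.
Decay over the reach: 7.648·exp(−kt) = 7.648·0.7303 = 5.585 mg/L.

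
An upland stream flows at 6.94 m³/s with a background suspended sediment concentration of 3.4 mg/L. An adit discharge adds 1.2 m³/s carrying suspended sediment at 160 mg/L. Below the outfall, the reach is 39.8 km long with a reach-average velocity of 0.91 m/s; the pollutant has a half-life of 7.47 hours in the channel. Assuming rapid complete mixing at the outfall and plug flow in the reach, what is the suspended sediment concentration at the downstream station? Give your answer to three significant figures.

8.58 mg/L

Conservation of mass: C = (6.940·3.400 + 1.200·160.0) / 8.140 = 215.6/8.140 = 26.49 mg/L.
Travel time t = 39.8·1000 / 0.91 = 43740 s = 12.15 h.
Half-life 7.47 h → k = ln 2 / 7.47 = 0.09279 h⁻¹ = 2.227 d⁻¹.
Decay over the reach: 26.49·exp(−kt) = 26.49·0.3239 = 8.579 mg/L.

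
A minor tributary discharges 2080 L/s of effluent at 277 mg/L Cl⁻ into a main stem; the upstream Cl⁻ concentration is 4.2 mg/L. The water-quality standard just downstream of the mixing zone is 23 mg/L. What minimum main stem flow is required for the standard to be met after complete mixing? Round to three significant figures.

28100 L/s

Set C_mix = 23: (Q·4.200 + 2080·277.0) / (Q + 2080) = 23
→ Q = 2080·(277.0 − 23)/(23 − 4.200) = 28100 L/s.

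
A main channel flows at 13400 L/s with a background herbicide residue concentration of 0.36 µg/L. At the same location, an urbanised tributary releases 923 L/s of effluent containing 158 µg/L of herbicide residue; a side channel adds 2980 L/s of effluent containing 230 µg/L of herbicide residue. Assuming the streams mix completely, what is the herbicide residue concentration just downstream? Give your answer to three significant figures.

Mass balance: C = (13400·0.3600 + 923.0·158.0 + 2980·230.0) / 17300 = 836100/17300 = 48.32 µg/L.

48.3 µg/L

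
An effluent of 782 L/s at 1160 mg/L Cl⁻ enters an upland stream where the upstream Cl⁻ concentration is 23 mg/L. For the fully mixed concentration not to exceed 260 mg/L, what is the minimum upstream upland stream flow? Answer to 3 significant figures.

Set C_mix = 260: (Q·23.00 + 782.0·1160) / (Q + 782.0) = 260
→ Q = 782.0·(1160 − 260)/(260 − 23.00) = 2970 L/s.

2970 L/s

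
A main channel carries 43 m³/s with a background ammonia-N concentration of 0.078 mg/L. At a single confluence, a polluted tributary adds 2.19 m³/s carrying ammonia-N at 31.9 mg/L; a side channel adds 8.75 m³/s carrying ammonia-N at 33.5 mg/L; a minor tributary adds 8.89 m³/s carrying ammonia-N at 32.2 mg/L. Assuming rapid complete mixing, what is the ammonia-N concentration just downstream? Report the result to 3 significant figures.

Flow-weighted average: C = (43.00·0.07800 + 2.190·31.90 + 8.750·33.50 + 8.890·32.20) / 62.83 = 652.6/62.83 = 10.39 mg/L.

10.4 mg/L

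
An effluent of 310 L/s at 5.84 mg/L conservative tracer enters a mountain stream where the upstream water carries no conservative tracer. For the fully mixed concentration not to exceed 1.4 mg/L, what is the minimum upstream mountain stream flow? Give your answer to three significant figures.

Set C_mix = 1.4: (Q·0 + 310.0·5.840) / (Q + 310.0) = 1.4
→ Q = 310.0·(5.840 − 1.4)/(1.4 − 0) = 983.1 L/s.

983 L/s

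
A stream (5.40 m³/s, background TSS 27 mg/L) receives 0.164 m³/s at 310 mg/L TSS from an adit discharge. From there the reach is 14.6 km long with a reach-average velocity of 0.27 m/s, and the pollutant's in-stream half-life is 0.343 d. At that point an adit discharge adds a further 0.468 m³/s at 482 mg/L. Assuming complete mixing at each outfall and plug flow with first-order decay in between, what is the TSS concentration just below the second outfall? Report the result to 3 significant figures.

After mixing, C = (5.400·27.00 + 0.1640·310.0) / 5.564 = 196.6/5.564 = 35.34 mg/L; combined flow 5.564 m³/s.
Travel time t = 14.6·1000 / 0.27 = 54070 s = 15.02 h.
Half-life 0.343 d → k = ln 2 / 0.343 = 2.021 d⁻¹.
Decay over the reach: 35.34·exp(−kt) = 35.34·0.2823 = 9.977 mg/L.
Second outfall: C = (5.564·9.977 + 0.4680·482.0)/6.032 = 46.60 mg/L.

46.6 mg/L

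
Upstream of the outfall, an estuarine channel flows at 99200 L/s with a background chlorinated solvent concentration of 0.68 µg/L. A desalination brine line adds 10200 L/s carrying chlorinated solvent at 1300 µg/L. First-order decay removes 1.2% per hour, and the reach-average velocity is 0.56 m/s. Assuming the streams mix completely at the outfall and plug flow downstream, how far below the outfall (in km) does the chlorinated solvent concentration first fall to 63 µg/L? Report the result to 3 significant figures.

110 km

After mixing, C = (99200·0.6800 + 10200·1300) / 109400 = 13330000/109400 = 121.8 µg/L.
1.2%/h lost → k = −ln(1 − 0.012) = 0.01207 h⁻¹.
Set 121.8·exp(−k·t) = 63 → t = ln(121.8/63)/k = 196600 s = 54.62 h.
Distance = v·t = 0.56·196600 = 110100 m = 110.1 km.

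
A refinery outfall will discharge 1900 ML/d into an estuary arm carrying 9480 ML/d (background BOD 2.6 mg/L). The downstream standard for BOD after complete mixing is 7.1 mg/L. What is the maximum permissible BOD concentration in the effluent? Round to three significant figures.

29.6 mg/L

At the limit, (Qr·Cr + Qe·Cₑ)/(Qr + Qe) = 7.1:
Cₑ = (11380·7.1 − 9480·2.600) / 1900 = 29.55 mg/L.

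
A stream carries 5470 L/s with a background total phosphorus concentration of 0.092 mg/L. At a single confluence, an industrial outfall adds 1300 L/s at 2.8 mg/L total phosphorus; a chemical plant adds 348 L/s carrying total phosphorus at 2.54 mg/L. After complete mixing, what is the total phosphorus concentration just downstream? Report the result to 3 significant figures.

Mixed concentration C = ΣQC/ΣQ = (5470·0.09200 + 1300·2.800 + 348.0·2.540) / 7118 = 5027/7118 = 0.7063 mg/L.

0.706 mg/L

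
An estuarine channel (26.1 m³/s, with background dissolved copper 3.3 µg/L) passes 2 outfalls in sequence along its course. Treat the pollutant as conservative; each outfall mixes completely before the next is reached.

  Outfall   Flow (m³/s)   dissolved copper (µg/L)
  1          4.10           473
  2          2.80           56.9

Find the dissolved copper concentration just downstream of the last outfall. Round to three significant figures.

66.2 µg/L

Below outfall 1: Q → 30.20 m³/s, C = (26.10·3.300 + 4.100·473.0)/30.20 = 67.07 µg/L.
Below outfall 2: Q → 33.00 m³/s, C = (30.20·67.07 + 2.800·56.90)/33.00 = 66.20 µg/L.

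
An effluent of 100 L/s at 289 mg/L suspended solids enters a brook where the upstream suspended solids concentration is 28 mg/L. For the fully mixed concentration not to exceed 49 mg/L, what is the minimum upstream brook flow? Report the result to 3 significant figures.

1140 L/s

Set C_mix = 49: (Q·28.00 + 100.0·289.0) / (Q + 100.0) = 49
→ Q = 100.0·(289.0 − 49)/(49 − 28.00) = 1143 L/s.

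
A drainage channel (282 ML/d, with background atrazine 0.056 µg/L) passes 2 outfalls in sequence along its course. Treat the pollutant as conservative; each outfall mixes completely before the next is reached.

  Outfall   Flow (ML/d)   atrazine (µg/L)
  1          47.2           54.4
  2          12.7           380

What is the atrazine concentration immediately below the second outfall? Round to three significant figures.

Outfall 1: combined Q = 329.2 ML/d; C = (282.0·0.05600 + 47.20·54.40)/329.2 = 7.848 µg/L.
Outfall 2: combined Q = 341.9 ML/d; C = (329.2·7.848 + 12.70·380.0)/341.9 = 21.67 µg/L.

21.7 µg/L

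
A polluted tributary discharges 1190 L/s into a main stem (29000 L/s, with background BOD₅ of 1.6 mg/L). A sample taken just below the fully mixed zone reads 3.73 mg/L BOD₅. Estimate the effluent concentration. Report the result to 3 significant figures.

55.6 mg/L

Mass balance: 29000·1.600 + 1190·Cₑ = 30190·3.730
→ Cₑ = (30190·3.730 − 29000·1.600) / 1190 = 55.64 mg/L.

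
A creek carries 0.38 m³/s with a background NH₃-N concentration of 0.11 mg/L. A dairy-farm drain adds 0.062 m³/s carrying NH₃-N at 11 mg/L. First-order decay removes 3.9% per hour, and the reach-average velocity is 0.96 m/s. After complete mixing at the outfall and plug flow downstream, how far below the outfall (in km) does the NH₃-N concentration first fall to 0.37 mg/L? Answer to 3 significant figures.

129 km

Mass balance: C = (0.3800·0.1100 + 0.06200·11.00) / 0.4420 = 0.7238/0.4420 = 1.638 mg/L.
3.9%/h lost → k = −ln(1 − 0.039) = 0.03978 h⁻¹.
Set 1.638·exp(−k·t) = 0.37 → t = ln(1.638/0.37)/k = 134600 s = 37.39 h.
Distance = v·t = 0.96·134600 = 129200 m = 129.2 km.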